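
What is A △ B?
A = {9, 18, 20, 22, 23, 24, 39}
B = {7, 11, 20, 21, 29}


Set A = {9, 18, 20, 22, 23, 24, 39}
Set B = {7, 11, 20, 21, 29}
A △ B = (A \ B) ∪ (B \ A)
Elements in A but not B: {9, 18, 22, 23, 24, 39}
Elements in B but not A: {7, 11, 21, 29}
A △ B = {7, 9, 11, 18, 21, 22, 23, 24, 29, 39}

{7, 9, 11, 18, 21, 22, 23, 24, 29, 39}


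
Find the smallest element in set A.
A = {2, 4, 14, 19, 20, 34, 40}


Set A = {2, 4, 14, 19, 20, 34, 40}
Elements in ascending order: 2, 4, 14, 19, 20, 34, 40
The smallest element is 2.

2


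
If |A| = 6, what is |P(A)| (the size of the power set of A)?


The set has 6 elements.
The power set contains all possible subsets.
|P(A)| = 2^|A| = 2^6 = 64

64


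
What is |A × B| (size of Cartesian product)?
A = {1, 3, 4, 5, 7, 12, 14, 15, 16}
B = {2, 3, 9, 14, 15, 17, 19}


Set A = {1, 3, 4, 5, 7, 12, 14, 15, 16} has 9 elements.
Set B = {2, 3, 9, 14, 15, 17, 19} has 7 elements.
|A × B| = |A| × |B| = 9 × 7 = 63

63


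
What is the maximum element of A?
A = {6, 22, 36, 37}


Set A = {6, 22, 36, 37}
Elements in ascending order: 6, 22, 36, 37
The largest element is 37.

37


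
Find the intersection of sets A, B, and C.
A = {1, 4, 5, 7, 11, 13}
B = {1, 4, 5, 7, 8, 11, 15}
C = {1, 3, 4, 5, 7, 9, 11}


Set A = {1, 4, 5, 7, 11, 13}
Set B = {1, 4, 5, 7, 8, 11, 15}
Set C = {1, 3, 4, 5, 7, 9, 11}
First, A ∩ B = {1, 4, 5, 7, 11}
Then, (A ∩ B) ∩ C = {1, 4, 5, 7, 11}

{1, 4, 5, 7, 11}


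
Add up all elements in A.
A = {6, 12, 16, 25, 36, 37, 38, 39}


Set A = {6, 12, 16, 25, 36, 37, 38, 39}
Sum = 6 + 12 + 16 + 25 + 36 + 37 + 38 + 39 = 209

209


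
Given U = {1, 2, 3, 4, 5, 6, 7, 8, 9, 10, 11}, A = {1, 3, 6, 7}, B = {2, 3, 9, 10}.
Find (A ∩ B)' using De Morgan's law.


U = {1, 2, 3, 4, 5, 6, 7, 8, 9, 10, 11}
A = {1, 3, 6, 7}, B = {2, 3, 9, 10}
A ∩ B = {3}
(A ∩ B)' = U \ (A ∩ B) = {1, 2, 4, 5, 6, 7, 8, 9, 10, 11}
Verification via A' ∪ B': A' = {2, 4, 5, 8, 9, 10, 11}, B' = {1, 4, 5, 6, 7, 8, 11}
A' ∪ B' = {1, 2, 4, 5, 6, 7, 8, 9, 10, 11} ✓

{1, 2, 4, 5, 6, 7, 8, 9, 10, 11}


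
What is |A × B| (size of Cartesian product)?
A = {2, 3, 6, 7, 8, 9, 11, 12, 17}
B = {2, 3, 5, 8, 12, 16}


Set A = {2, 3, 6, 7, 8, 9, 11, 12, 17} has 9 elements.
Set B = {2, 3, 5, 8, 12, 16} has 6 elements.
|A × B| = |A| × |B| = 9 × 6 = 54

54


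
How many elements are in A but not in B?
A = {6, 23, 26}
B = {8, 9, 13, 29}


Set A = {6, 23, 26}
Set B = {8, 9, 13, 29}
A \ B = {6, 23, 26}
|A \ B| = 3

3


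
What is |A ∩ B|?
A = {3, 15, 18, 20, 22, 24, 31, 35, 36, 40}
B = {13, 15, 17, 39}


Set A = {3, 15, 18, 20, 22, 24, 31, 35, 36, 40}
Set B = {13, 15, 17, 39}
A ∩ B = {15}
|A ∩ B| = 1

1


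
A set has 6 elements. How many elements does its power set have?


The set has 6 elements.
The power set contains all possible subsets.
|P(A)| = 2^|A| = 2^6 = 64

64


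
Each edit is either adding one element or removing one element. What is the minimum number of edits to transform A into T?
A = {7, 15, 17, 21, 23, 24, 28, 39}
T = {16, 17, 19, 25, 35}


Set A = {7, 15, 17, 21, 23, 24, 28, 39}
Set T = {16, 17, 19, 25, 35}
Elements to remove from A (in A, not in T): {7, 15, 21, 23, 24, 28, 39} → 7 removals
Elements to add to A (in T, not in A): {16, 19, 25, 35} → 4 additions
Total edits = 7 + 4 = 11

11


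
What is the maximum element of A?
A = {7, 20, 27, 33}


Set A = {7, 20, 27, 33}
Elements in ascending order: 7, 20, 27, 33
The largest element is 33.

33


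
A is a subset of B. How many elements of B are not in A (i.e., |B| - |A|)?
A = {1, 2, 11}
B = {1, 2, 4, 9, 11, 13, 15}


Set A = {1, 2, 11}, |A| = 3
Set B = {1, 2, 4, 9, 11, 13, 15}, |B| = 7
Since A ⊆ B: B \ A = {4, 9, 13, 15}
|B| - |A| = 7 - 3 = 4

4


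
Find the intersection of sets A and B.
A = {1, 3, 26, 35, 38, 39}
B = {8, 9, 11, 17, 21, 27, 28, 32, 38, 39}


Set A = {1, 3, 26, 35, 38, 39}
Set B = {8, 9, 11, 17, 21, 27, 28, 32, 38, 39}
A ∩ B includes only elements in both sets.
Check each element of A against B:
1 ✗, 3 ✗, 26 ✗, 35 ✗, 38 ✓, 39 ✓
A ∩ B = {38, 39}

{38, 39}


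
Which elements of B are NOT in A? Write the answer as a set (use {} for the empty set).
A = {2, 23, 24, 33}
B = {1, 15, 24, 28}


Set A = {2, 23, 24, 33}
Set B = {1, 15, 24, 28}
Check each element of B against A:
1 ∉ A (include), 15 ∉ A (include), 24 ∈ A, 28 ∉ A (include)
Elements of B not in A: {1, 15, 28}

{1, 15, 28}


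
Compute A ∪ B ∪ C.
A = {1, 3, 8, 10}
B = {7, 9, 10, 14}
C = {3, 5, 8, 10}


Set A = {1, 3, 8, 10}
Set B = {7, 9, 10, 14}
Set C = {3, 5, 8, 10}
First, A ∪ B = {1, 3, 7, 8, 9, 10, 14}
Then, (A ∪ B) ∪ C = {1, 3, 5, 7, 8, 9, 10, 14}

{1, 3, 5, 7, 8, 9, 10, 14}


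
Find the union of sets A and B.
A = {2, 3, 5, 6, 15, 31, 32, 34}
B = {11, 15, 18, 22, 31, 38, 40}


Set A = {2, 3, 5, 6, 15, 31, 32, 34}
Set B = {11, 15, 18, 22, 31, 38, 40}
A ∪ B includes all elements in either set.
Elements from A: {2, 3, 5, 6, 15, 31, 32, 34}
Elements from B not already included: {11, 18, 22, 38, 40}
A ∪ B = {2, 3, 5, 6, 11, 15, 18, 22, 31, 32, 34, 38, 40}

{2, 3, 5, 6, 11, 15, 18, 22, 31, 32, 34, 38, 40}


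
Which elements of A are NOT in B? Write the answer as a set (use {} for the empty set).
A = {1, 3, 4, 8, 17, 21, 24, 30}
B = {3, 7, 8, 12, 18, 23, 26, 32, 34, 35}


Set A = {1, 3, 4, 8, 17, 21, 24, 30}
Set B = {3, 7, 8, 12, 18, 23, 26, 32, 34, 35}
Check each element of A against B:
1 ∉ B (include), 3 ∈ B, 4 ∉ B (include), 8 ∈ B, 17 ∉ B (include), 21 ∉ B (include), 24 ∉ B (include), 30 ∉ B (include)
Elements of A not in B: {1, 4, 17, 21, 24, 30}

{1, 4, 17, 21, 24, 30}


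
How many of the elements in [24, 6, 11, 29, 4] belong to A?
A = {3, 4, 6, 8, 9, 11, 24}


Set A = {3, 4, 6, 8, 9, 11, 24}
Candidates: [24, 6, 11, 29, 4]
Check each candidate:
24 ∈ A, 6 ∈ A, 11 ∈ A, 29 ∉ A, 4 ∈ A
Count of candidates in A: 4

4


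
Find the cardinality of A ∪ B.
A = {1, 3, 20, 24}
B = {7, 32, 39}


Set A = {1, 3, 20, 24}, |A| = 4
Set B = {7, 32, 39}, |B| = 3
A ∩ B = {}, |A ∩ B| = 0
|A ∪ B| = |A| + |B| - |A ∩ B| = 4 + 3 - 0 = 7

7


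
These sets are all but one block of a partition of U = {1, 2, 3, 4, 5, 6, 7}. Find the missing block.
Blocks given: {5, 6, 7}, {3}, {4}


U = {1, 2, 3, 4, 5, 6, 7}
Shown blocks: {5, 6, 7}, {3}, {4}
A partition's blocks are pairwise disjoint and cover U, so the missing block = U \ (union of shown blocks).
Union of shown blocks: {3, 4, 5, 6, 7}
Missing block = U \ (union) = {1, 2}

{1, 2}


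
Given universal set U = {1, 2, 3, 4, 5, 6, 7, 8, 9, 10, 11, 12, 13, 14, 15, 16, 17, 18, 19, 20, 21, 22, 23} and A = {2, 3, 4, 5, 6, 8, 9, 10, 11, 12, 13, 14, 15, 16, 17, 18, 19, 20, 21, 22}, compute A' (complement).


Universal set U = {1, 2, 3, 4, 5, 6, 7, 8, 9, 10, 11, 12, 13, 14, 15, 16, 17, 18, 19, 20, 21, 22, 23}
Set A = {2, 3, 4, 5, 6, 8, 9, 10, 11, 12, 13, 14, 15, 16, 17, 18, 19, 20, 21, 22}
A' = U \ A = elements in U but not in A
Checking each element of U:
1 (not in A, include), 2 (in A, exclude), 3 (in A, exclude), 4 (in A, exclude), 5 (in A, exclude), 6 (in A, exclude), 7 (not in A, include), 8 (in A, exclude), 9 (in A, exclude), 10 (in A, exclude), 11 (in A, exclude), 12 (in A, exclude), 13 (in A, exclude), 14 (in A, exclude), 15 (in A, exclude), 16 (in A, exclude), 17 (in A, exclude), 18 (in A, exclude), 19 (in A, exclude), 20 (in A, exclude), 21 (in A, exclude), 22 (in A, exclude), 23 (not in A, include)
A' = {1, 7, 23}

{1, 7, 23}


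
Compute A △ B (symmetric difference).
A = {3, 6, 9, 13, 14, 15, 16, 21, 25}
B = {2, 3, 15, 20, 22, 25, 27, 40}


Set A = {3, 6, 9, 13, 14, 15, 16, 21, 25}
Set B = {2, 3, 15, 20, 22, 25, 27, 40}
A △ B = (A \ B) ∪ (B \ A)
Elements in A but not B: {6, 9, 13, 14, 16, 21}
Elements in B but not A: {2, 20, 22, 27, 40}
A △ B = {2, 6, 9, 13, 14, 16, 20, 21, 22, 27, 40}

{2, 6, 9, 13, 14, 16, 20, 21, 22, 27, 40}


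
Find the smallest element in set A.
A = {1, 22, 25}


Set A = {1, 22, 25}
Elements in ascending order: 1, 22, 25
The smallest element is 1.

1


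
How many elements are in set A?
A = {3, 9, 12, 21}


Set A = {3, 9, 12, 21}
Listing elements: 3, 9, 12, 21
Counting: 4 elements
|A| = 4

4


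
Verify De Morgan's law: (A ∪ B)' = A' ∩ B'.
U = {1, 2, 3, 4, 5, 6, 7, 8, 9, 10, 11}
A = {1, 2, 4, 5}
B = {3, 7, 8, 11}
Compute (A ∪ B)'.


U = {1, 2, 3, 4, 5, 6, 7, 8, 9, 10, 11}
A = {1, 2, 4, 5}, B = {3, 7, 8, 11}
A ∪ B = {1, 2, 3, 4, 5, 7, 8, 11}
(A ∪ B)' = U \ (A ∪ B) = {6, 9, 10}
Verification via A' ∩ B': A' = {3, 6, 7, 8, 9, 10, 11}, B' = {1, 2, 4, 5, 6, 9, 10}
A' ∩ B' = {6, 9, 10} ✓

{6, 9, 10}


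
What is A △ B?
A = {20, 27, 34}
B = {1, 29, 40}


Set A = {20, 27, 34}
Set B = {1, 29, 40}
A △ B = (A \ B) ∪ (B \ A)
Elements in A but not B: {20, 27, 34}
Elements in B but not A: {1, 29, 40}
A △ B = {1, 20, 27, 29, 34, 40}

{1, 20, 27, 29, 34, 40}


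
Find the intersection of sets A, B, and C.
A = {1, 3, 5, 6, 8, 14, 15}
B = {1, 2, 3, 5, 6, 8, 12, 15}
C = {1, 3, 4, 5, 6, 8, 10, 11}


Set A = {1, 3, 5, 6, 8, 14, 15}
Set B = {1, 2, 3, 5, 6, 8, 12, 15}
Set C = {1, 3, 4, 5, 6, 8, 10, 11}
First, A ∩ B = {1, 3, 5, 6, 8, 15}
Then, (A ∩ B) ∩ C = {1, 3, 5, 6, 8}

{1, 3, 5, 6, 8}


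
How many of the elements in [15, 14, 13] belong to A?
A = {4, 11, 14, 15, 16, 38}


Set A = {4, 11, 14, 15, 16, 38}
Candidates: [15, 14, 13]
Check each candidate:
15 ∈ A, 14 ∈ A, 13 ∉ A
Count of candidates in A: 2

2


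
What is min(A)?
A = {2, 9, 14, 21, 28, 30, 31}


Set A = {2, 9, 14, 21, 28, 30, 31}
Elements in ascending order: 2, 9, 14, 21, 28, 30, 31
The smallest element is 2.

2


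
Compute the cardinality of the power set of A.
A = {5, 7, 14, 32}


Set A = {5, 7, 14, 32}
|A| = 4
The power set P(A) contains all subsets of A.
|P(A)| = 2^|A| = 2^4 = 16

16


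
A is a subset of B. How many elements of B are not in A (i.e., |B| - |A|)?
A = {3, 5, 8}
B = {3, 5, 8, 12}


Set A = {3, 5, 8}, |A| = 3
Set B = {3, 5, 8, 12}, |B| = 4
Since A ⊆ B: B \ A = {12}
|B| - |A| = 4 - 3 = 1

1


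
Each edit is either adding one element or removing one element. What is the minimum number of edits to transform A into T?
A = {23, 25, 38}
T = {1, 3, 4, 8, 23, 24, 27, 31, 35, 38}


Set A = {23, 25, 38}
Set T = {1, 3, 4, 8, 23, 24, 27, 31, 35, 38}
Elements to remove from A (in A, not in T): {25} → 1 removals
Elements to add to A (in T, not in A): {1, 3, 4, 8, 24, 27, 31, 35} → 8 additions
Total edits = 1 + 8 = 9

9


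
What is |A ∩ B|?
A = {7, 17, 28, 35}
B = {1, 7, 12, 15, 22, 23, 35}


Set A = {7, 17, 28, 35}
Set B = {1, 7, 12, 15, 22, 23, 35}
A ∩ B = {7, 35}
|A ∩ B| = 2

2


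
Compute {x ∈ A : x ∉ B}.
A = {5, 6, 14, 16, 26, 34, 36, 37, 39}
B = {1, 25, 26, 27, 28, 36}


Set A = {5, 6, 14, 16, 26, 34, 36, 37, 39}
Set B = {1, 25, 26, 27, 28, 36}
Check each element of A against B:
5 ∉ B (include), 6 ∉ B (include), 14 ∉ B (include), 16 ∉ B (include), 26 ∈ B, 34 ∉ B (include), 36 ∈ B, 37 ∉ B (include), 39 ∉ B (include)
Elements of A not in B: {5, 6, 14, 16, 34, 37, 39}

{5, 6, 14, 16, 34, 37, 39}


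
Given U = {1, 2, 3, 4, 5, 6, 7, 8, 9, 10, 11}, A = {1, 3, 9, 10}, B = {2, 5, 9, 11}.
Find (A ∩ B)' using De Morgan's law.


U = {1, 2, 3, 4, 5, 6, 7, 8, 9, 10, 11}
A = {1, 3, 9, 10}, B = {2, 5, 9, 11}
A ∩ B = {9}
(A ∩ B)' = U \ (A ∩ B) = {1, 2, 3, 4, 5, 6, 7, 8, 10, 11}
Verification via A' ∪ B': A' = {2, 4, 5, 6, 7, 8, 11}, B' = {1, 3, 4, 6, 7, 8, 10}
A' ∪ B' = {1, 2, 3, 4, 5, 6, 7, 8, 10, 11} ✓

{1, 2, 3, 4, 5, 6, 7, 8, 10, 11}


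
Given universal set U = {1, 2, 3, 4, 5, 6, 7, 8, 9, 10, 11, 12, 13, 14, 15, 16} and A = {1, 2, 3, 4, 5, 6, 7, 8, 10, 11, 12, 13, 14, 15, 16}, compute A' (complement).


Universal set U = {1, 2, 3, 4, 5, 6, 7, 8, 9, 10, 11, 12, 13, 14, 15, 16}
Set A = {1, 2, 3, 4, 5, 6, 7, 8, 10, 11, 12, 13, 14, 15, 16}
A' = U \ A = elements in U but not in A
Checking each element of U:
1 (in A, exclude), 2 (in A, exclude), 3 (in A, exclude), 4 (in A, exclude), 5 (in A, exclude), 6 (in A, exclude), 7 (in A, exclude), 8 (in A, exclude), 9 (not in A, include), 10 (in A, exclude), 11 (in A, exclude), 12 (in A, exclude), 13 (in A, exclude), 14 (in A, exclude), 15 (in A, exclude), 16 (in A, exclude)
A' = {9}

{9}


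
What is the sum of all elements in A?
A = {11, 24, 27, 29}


Set A = {11, 24, 27, 29}
Sum = 11 + 24 + 27 + 29 = 91

91


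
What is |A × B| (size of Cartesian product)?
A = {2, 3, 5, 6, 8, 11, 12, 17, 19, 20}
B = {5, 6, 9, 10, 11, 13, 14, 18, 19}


Set A = {2, 3, 5, 6, 8, 11, 12, 17, 19, 20} has 10 elements.
Set B = {5, 6, 9, 10, 11, 13, 14, 18, 19} has 9 elements.
|A × B| = |A| × |B| = 10 × 9 = 90

90


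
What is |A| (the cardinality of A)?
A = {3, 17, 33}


Set A = {3, 17, 33}
Listing elements: 3, 17, 33
Counting: 3 elements
|A| = 3

3


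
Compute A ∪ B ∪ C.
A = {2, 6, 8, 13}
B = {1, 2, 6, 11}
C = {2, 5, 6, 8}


Set A = {2, 6, 8, 13}
Set B = {1, 2, 6, 11}
Set C = {2, 5, 6, 8}
First, A ∪ B = {1, 2, 6, 8, 11, 13}
Then, (A ∪ B) ∪ C = {1, 2, 5, 6, 8, 11, 13}

{1, 2, 5, 6, 8, 11, 13}


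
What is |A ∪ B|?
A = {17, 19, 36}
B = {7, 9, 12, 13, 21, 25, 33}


Set A = {17, 19, 36}, |A| = 3
Set B = {7, 9, 12, 13, 21, 25, 33}, |B| = 7
A ∩ B = {}, |A ∩ B| = 0
|A ∪ B| = |A| + |B| - |A ∩ B| = 3 + 7 - 0 = 10

10


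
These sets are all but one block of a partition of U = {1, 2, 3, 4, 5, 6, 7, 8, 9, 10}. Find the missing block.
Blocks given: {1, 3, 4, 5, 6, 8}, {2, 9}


U = {1, 2, 3, 4, 5, 6, 7, 8, 9, 10}
Shown blocks: {1, 3, 4, 5, 6, 8}, {2, 9}
A partition's blocks are pairwise disjoint and cover U, so the missing block = U \ (union of shown blocks).
Union of shown blocks: {1, 2, 3, 4, 5, 6, 8, 9}
Missing block = U \ (union) = {7, 10}

{7, 10}


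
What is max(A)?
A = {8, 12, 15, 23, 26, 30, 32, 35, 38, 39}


Set A = {8, 12, 15, 23, 26, 30, 32, 35, 38, 39}
Elements in ascending order: 8, 12, 15, 23, 26, 30, 32, 35, 38, 39
The largest element is 39.

39


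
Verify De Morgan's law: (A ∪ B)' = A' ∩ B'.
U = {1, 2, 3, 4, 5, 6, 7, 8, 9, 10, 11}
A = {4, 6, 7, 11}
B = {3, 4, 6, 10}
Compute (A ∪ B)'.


U = {1, 2, 3, 4, 5, 6, 7, 8, 9, 10, 11}
A = {4, 6, 7, 11}, B = {3, 4, 6, 10}
A ∪ B = {3, 4, 6, 7, 10, 11}
(A ∪ B)' = U \ (A ∪ B) = {1, 2, 5, 8, 9}
Verification via A' ∩ B': A' = {1, 2, 3, 5, 8, 9, 10}, B' = {1, 2, 5, 7, 8, 9, 11}
A' ∩ B' = {1, 2, 5, 8, 9} ✓

{1, 2, 5, 8, 9}


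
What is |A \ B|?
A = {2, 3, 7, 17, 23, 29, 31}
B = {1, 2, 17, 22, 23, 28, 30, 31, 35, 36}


Set A = {2, 3, 7, 17, 23, 29, 31}
Set B = {1, 2, 17, 22, 23, 28, 30, 31, 35, 36}
A \ B = {3, 7, 29}
|A \ B| = 3

3


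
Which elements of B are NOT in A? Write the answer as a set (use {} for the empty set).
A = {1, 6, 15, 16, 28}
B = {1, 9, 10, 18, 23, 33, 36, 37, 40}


Set A = {1, 6, 15, 16, 28}
Set B = {1, 9, 10, 18, 23, 33, 36, 37, 40}
Check each element of B against A:
1 ∈ A, 9 ∉ A (include), 10 ∉ A (include), 18 ∉ A (include), 23 ∉ A (include), 33 ∉ A (include), 36 ∉ A (include), 37 ∉ A (include), 40 ∉ A (include)
Elements of B not in A: {9, 10, 18, 23, 33, 36, 37, 40}

{9, 10, 18, 23, 33, 36, 37, 40}


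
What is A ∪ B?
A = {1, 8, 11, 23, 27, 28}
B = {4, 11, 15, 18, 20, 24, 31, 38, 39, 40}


Set A = {1, 8, 11, 23, 27, 28}
Set B = {4, 11, 15, 18, 20, 24, 31, 38, 39, 40}
A ∪ B includes all elements in either set.
Elements from A: {1, 8, 11, 23, 27, 28}
Elements from B not already included: {4, 15, 18, 20, 24, 31, 38, 39, 40}
A ∪ B = {1, 4, 8, 11, 15, 18, 20, 23, 24, 27, 28, 31, 38, 39, 40}

{1, 4, 8, 11, 15, 18, 20, 23, 24, 27, 28, 31, 38, 39, 40}


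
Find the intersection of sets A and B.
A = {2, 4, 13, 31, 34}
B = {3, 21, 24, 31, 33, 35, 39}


Set A = {2, 4, 13, 31, 34}
Set B = {3, 21, 24, 31, 33, 35, 39}
A ∩ B includes only elements in both sets.
Check each element of A against B:
2 ✗, 4 ✗, 13 ✗, 31 ✓, 34 ✗
A ∩ B = {31}

{31}


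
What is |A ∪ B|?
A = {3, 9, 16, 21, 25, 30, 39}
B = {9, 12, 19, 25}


Set A = {3, 9, 16, 21, 25, 30, 39}, |A| = 7
Set B = {9, 12, 19, 25}, |B| = 4
A ∩ B = {9, 25}, |A ∩ B| = 2
|A ∪ B| = |A| + |B| - |A ∩ B| = 7 + 4 - 2 = 9

9


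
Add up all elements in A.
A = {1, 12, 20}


Set A = {1, 12, 20}
Sum = 1 + 12 + 20 = 33

33


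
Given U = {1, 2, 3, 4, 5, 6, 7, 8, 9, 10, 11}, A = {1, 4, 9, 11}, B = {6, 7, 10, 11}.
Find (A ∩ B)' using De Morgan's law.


U = {1, 2, 3, 4, 5, 6, 7, 8, 9, 10, 11}
A = {1, 4, 9, 11}, B = {6, 7, 10, 11}
A ∩ B = {11}
(A ∩ B)' = U \ (A ∩ B) = {1, 2, 3, 4, 5, 6, 7, 8, 9, 10}
Verification via A' ∪ B': A' = {2, 3, 5, 6, 7, 8, 10}, B' = {1, 2, 3, 4, 5, 8, 9}
A' ∪ B' = {1, 2, 3, 4, 5, 6, 7, 8, 9, 10} ✓

{1, 2, 3, 4, 5, 6, 7, 8, 9, 10}


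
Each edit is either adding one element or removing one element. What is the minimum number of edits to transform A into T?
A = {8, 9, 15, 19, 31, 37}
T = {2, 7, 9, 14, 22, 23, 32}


Set A = {8, 9, 15, 19, 31, 37}
Set T = {2, 7, 9, 14, 22, 23, 32}
Elements to remove from A (in A, not in T): {8, 15, 19, 31, 37} → 5 removals
Elements to add to A (in T, not in A): {2, 7, 14, 22, 23, 32} → 6 additions
Total edits = 5 + 6 = 11

11


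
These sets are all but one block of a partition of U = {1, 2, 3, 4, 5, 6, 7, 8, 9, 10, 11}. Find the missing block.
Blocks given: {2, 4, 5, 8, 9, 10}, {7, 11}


U = {1, 2, 3, 4, 5, 6, 7, 8, 9, 10, 11}
Shown blocks: {2, 4, 5, 8, 9, 10}, {7, 11}
A partition's blocks are pairwise disjoint and cover U, so the missing block = U \ (union of shown blocks).
Union of shown blocks: {2, 4, 5, 7, 8, 9, 10, 11}
Missing block = U \ (union) = {1, 3, 6}

{1, 3, 6}


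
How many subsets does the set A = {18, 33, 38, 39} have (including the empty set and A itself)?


Set A = {18, 33, 38, 39}
|A| = 4
The power set P(A) contains all subsets of A.
|P(A)| = 2^|A| = 2^4 = 16

16


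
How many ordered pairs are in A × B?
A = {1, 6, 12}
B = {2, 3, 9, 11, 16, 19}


Set A = {1, 6, 12} has 3 elements.
Set B = {2, 3, 9, 11, 16, 19} has 6 elements.
|A × B| = |A| × |B| = 3 × 6 = 18

18


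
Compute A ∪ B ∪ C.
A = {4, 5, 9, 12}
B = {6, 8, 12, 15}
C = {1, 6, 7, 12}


Set A = {4, 5, 9, 12}
Set B = {6, 8, 12, 15}
Set C = {1, 6, 7, 12}
First, A ∪ B = {4, 5, 6, 8, 9, 12, 15}
Then, (A ∪ B) ∪ C = {1, 4, 5, 6, 7, 8, 9, 12, 15}

{1, 4, 5, 6, 7, 8, 9, 12, 15}


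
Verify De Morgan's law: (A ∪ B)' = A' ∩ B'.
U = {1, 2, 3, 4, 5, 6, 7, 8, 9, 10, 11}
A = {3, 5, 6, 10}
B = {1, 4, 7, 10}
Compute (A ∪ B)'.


U = {1, 2, 3, 4, 5, 6, 7, 8, 9, 10, 11}
A = {3, 5, 6, 10}, B = {1, 4, 7, 10}
A ∪ B = {1, 3, 4, 5, 6, 7, 10}
(A ∪ B)' = U \ (A ∪ B) = {2, 8, 9, 11}
Verification via A' ∩ B': A' = {1, 2, 4, 7, 8, 9, 11}, B' = {2, 3, 5, 6, 8, 9, 11}
A' ∩ B' = {2, 8, 9, 11} ✓

{2, 8, 9, 11}


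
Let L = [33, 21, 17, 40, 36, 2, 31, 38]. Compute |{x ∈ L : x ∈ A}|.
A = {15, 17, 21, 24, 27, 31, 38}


Set A = {15, 17, 21, 24, 27, 31, 38}
Candidates: [33, 21, 17, 40, 36, 2, 31, 38]
Check each candidate:
33 ∉ A, 21 ∈ A, 17 ∈ A, 40 ∉ A, 36 ∉ A, 2 ∉ A, 31 ∈ A, 38 ∈ A
Count of candidates in A: 4

4


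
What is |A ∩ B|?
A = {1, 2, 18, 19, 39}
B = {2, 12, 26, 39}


Set A = {1, 2, 18, 19, 39}
Set B = {2, 12, 26, 39}
A ∩ B = {2, 39}
|A ∩ B| = 2

2


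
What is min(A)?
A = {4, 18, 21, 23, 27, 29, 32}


Set A = {4, 18, 21, 23, 27, 29, 32}
Elements in ascending order: 4, 18, 21, 23, 27, 29, 32
The smallest element is 4.

4


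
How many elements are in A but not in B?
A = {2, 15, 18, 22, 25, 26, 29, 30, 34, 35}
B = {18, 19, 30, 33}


Set A = {2, 15, 18, 22, 25, 26, 29, 30, 34, 35}
Set B = {18, 19, 30, 33}
A \ B = {2, 15, 22, 25, 26, 29, 34, 35}
|A \ B| = 8

8


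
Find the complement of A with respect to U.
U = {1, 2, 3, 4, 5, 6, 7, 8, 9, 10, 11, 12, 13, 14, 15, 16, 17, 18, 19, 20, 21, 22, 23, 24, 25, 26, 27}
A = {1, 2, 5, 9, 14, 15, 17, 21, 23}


Universal set U = {1, 2, 3, 4, 5, 6, 7, 8, 9, 10, 11, 12, 13, 14, 15, 16, 17, 18, 19, 20, 21, 22, 23, 24, 25, 26, 27}
Set A = {1, 2, 5, 9, 14, 15, 17, 21, 23}
A' = U \ A = elements in U but not in A
Checking each element of U:
1 (in A, exclude), 2 (in A, exclude), 3 (not in A, include), 4 (not in A, include), 5 (in A, exclude), 6 (not in A, include), 7 (not in A, include), 8 (not in A, include), 9 (in A, exclude), 10 (not in A, include), 11 (not in A, include), 12 (not in A, include), 13 (not in A, include), 14 (in A, exclude), 15 (in A, exclude), 16 (not in A, include), 17 (in A, exclude), 18 (not in A, include), 19 (not in A, include), 20 (not in A, include), 21 (in A, exclude), 22 (not in A, include), 23 (in A, exclude), 24 (not in A, include), 25 (not in A, include), 26 (not in A, include), 27 (not in A, include)
A' = {3, 4, 6, 7, 8, 10, 11, 12, 13, 16, 18, 19, 20, 22, 24, 25, 26, 27}

{3, 4, 6, 7, 8, 10, 11, 12, 13, 16, 18, 19, 20, 22, 24, 25, 26, 27}


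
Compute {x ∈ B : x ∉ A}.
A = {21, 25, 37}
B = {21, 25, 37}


Set A = {21, 25, 37}
Set B = {21, 25, 37}
Check each element of B against A:
21 ∈ A, 25 ∈ A, 37 ∈ A
Elements of B not in A: {}

{}


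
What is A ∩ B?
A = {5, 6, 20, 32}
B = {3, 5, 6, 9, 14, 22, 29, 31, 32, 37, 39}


Set A = {5, 6, 20, 32}
Set B = {3, 5, 6, 9, 14, 22, 29, 31, 32, 37, 39}
A ∩ B includes only elements in both sets.
Check each element of A against B:
5 ✓, 6 ✓, 20 ✗, 32 ✓
A ∩ B = {5, 6, 32}

{5, 6, 32}


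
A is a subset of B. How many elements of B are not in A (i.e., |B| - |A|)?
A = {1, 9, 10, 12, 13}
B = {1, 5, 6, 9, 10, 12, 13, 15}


Set A = {1, 9, 10, 12, 13}, |A| = 5
Set B = {1, 5, 6, 9, 10, 12, 13, 15}, |B| = 8
Since A ⊆ B: B \ A = {5, 6, 15}
|B| - |A| = 8 - 5 = 3

3


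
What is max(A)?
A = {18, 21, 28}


Set A = {18, 21, 28}
Elements in ascending order: 18, 21, 28
The largest element is 28.

28


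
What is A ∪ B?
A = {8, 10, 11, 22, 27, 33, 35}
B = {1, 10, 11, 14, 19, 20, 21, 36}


Set A = {8, 10, 11, 22, 27, 33, 35}
Set B = {1, 10, 11, 14, 19, 20, 21, 36}
A ∪ B includes all elements in either set.
Elements from A: {8, 10, 11, 22, 27, 33, 35}
Elements from B not already included: {1, 14, 19, 20, 21, 36}
A ∪ B = {1, 8, 10, 11, 14, 19, 20, 21, 22, 27, 33, 35, 36}

{1, 8, 10, 11, 14, 19, 20, 21, 22, 27, 33, 35, 36}


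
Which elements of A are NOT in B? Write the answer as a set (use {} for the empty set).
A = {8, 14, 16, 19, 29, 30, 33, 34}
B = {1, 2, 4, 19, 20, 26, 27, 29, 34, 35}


Set A = {8, 14, 16, 19, 29, 30, 33, 34}
Set B = {1, 2, 4, 19, 20, 26, 27, 29, 34, 35}
Check each element of A against B:
8 ∉ B (include), 14 ∉ B (include), 16 ∉ B (include), 19 ∈ B, 29 ∈ B, 30 ∉ B (include), 33 ∉ B (include), 34 ∈ B
Elements of A not in B: {8, 14, 16, 30, 33}

{8, 14, 16, 30, 33}


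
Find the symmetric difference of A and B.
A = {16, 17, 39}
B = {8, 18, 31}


Set A = {16, 17, 39}
Set B = {8, 18, 31}
A △ B = (A \ B) ∪ (B \ A)
Elements in A but not B: {16, 17, 39}
Elements in B but not A: {8, 18, 31}
A △ B = {8, 16, 17, 18, 31, 39}

{8, 16, 17, 18, 31, 39}


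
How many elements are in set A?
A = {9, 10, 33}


Set A = {9, 10, 33}
Listing elements: 9, 10, 33
Counting: 3 elements
|A| = 3

3


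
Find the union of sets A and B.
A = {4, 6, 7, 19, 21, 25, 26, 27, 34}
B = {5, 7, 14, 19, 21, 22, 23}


Set A = {4, 6, 7, 19, 21, 25, 26, 27, 34}
Set B = {5, 7, 14, 19, 21, 22, 23}
A ∪ B includes all elements in either set.
Elements from A: {4, 6, 7, 19, 21, 25, 26, 27, 34}
Elements from B not already included: {5, 14, 22, 23}
A ∪ B = {4, 5, 6, 7, 14, 19, 21, 22, 23, 25, 26, 27, 34}

{4, 5, 6, 7, 14, 19, 21, 22, 23, 25, 26, 27, 34}


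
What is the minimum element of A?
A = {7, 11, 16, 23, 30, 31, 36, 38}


Set A = {7, 11, 16, 23, 30, 31, 36, 38}
Elements in ascending order: 7, 11, 16, 23, 30, 31, 36, 38
The smallest element is 7.

7


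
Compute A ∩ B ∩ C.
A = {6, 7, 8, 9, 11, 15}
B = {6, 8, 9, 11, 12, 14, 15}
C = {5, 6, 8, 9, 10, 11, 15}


Set A = {6, 7, 8, 9, 11, 15}
Set B = {6, 8, 9, 11, 12, 14, 15}
Set C = {5, 6, 8, 9, 10, 11, 15}
First, A ∩ B = {6, 8, 9, 11, 15}
Then, (A ∩ B) ∩ C = {6, 8, 9, 11, 15}

{6, 8, 9, 11, 15}


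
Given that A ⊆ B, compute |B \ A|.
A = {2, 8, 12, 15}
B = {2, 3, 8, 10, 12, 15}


Set A = {2, 8, 12, 15}, |A| = 4
Set B = {2, 3, 8, 10, 12, 15}, |B| = 6
Since A ⊆ B: B \ A = {3, 10}
|B| - |A| = 6 - 4 = 2

2


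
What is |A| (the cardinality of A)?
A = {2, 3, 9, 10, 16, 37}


Set A = {2, 3, 9, 10, 16, 37}
Listing elements: 2, 3, 9, 10, 16, 37
Counting: 6 elements
|A| = 6

6


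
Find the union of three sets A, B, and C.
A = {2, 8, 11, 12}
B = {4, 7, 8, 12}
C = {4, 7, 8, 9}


Set A = {2, 8, 11, 12}
Set B = {4, 7, 8, 12}
Set C = {4, 7, 8, 9}
First, A ∪ B = {2, 4, 7, 8, 11, 12}
Then, (A ∪ B) ∪ C = {2, 4, 7, 8, 9, 11, 12}

{2, 4, 7, 8, 9, 11, 12}


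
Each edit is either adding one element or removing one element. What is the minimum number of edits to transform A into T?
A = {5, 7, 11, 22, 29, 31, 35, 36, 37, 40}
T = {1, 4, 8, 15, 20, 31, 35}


Set A = {5, 7, 11, 22, 29, 31, 35, 36, 37, 40}
Set T = {1, 4, 8, 15, 20, 31, 35}
Elements to remove from A (in A, not in T): {5, 7, 11, 22, 29, 36, 37, 40} → 8 removals
Elements to add to A (in T, not in A): {1, 4, 8, 15, 20} → 5 additions
Total edits = 8 + 5 = 13

13


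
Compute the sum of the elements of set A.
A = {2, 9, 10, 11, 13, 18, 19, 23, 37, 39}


Set A = {2, 9, 10, 11, 13, 18, 19, 23, 37, 39}
Sum = 2 + 9 + 10 + 11 + 13 + 18 + 19 + 23 + 37 + 39 = 181

181


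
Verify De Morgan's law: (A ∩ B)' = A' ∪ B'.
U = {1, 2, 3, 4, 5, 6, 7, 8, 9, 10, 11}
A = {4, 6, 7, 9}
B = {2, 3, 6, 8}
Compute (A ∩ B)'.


U = {1, 2, 3, 4, 5, 6, 7, 8, 9, 10, 11}
A = {4, 6, 7, 9}, B = {2, 3, 6, 8}
A ∩ B = {6}
(A ∩ B)' = U \ (A ∩ B) = {1, 2, 3, 4, 5, 7, 8, 9, 10, 11}
Verification via A' ∪ B': A' = {1, 2, 3, 5, 8, 10, 11}, B' = {1, 4, 5, 7, 9, 10, 11}
A' ∪ B' = {1, 2, 3, 4, 5, 7, 8, 9, 10, 11} ✓

{1, 2, 3, 4, 5, 7, 8, 9, 10, 11}


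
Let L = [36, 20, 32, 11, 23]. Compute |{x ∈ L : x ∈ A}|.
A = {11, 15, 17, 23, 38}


Set A = {11, 15, 17, 23, 38}
Candidates: [36, 20, 32, 11, 23]
Check each candidate:
36 ∉ A, 20 ∉ A, 32 ∉ A, 11 ∈ A, 23 ∈ A
Count of candidates in A: 2

2


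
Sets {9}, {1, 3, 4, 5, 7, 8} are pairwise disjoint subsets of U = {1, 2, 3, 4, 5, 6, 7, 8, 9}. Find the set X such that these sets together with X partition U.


U = {1, 2, 3, 4, 5, 6, 7, 8, 9}
Shown blocks: {9}, {1, 3, 4, 5, 7, 8}
A partition's blocks are pairwise disjoint and cover U, so the missing block = U \ (union of shown blocks).
Union of shown blocks: {1, 3, 4, 5, 7, 8, 9}
Missing block = U \ (union) = {2, 6}

{2, 6}


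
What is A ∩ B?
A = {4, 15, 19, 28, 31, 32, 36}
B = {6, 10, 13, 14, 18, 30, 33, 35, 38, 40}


Set A = {4, 15, 19, 28, 31, 32, 36}
Set B = {6, 10, 13, 14, 18, 30, 33, 35, 38, 40}
A ∩ B includes only elements in both sets.
Check each element of A against B:
4 ✗, 15 ✗, 19 ✗, 28 ✗, 31 ✗, 32 ✗, 36 ✗
A ∩ B = {}

{}


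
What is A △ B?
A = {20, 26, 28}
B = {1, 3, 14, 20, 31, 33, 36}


Set A = {20, 26, 28}
Set B = {1, 3, 14, 20, 31, 33, 36}
A △ B = (A \ B) ∪ (B \ A)
Elements in A but not B: {26, 28}
Elements in B but not A: {1, 3, 14, 31, 33, 36}
A △ B = {1, 3, 14, 26, 28, 31, 33, 36}

{1, 3, 14, 26, 28, 31, 33, 36}


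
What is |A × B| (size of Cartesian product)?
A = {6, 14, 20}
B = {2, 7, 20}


Set A = {6, 14, 20} has 3 elements.
Set B = {2, 7, 20} has 3 elements.
|A × B| = |A| × |B| = 3 × 3 = 9

9


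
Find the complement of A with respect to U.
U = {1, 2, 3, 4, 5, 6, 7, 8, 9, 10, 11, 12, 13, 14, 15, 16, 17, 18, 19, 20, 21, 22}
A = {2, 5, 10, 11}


Universal set U = {1, 2, 3, 4, 5, 6, 7, 8, 9, 10, 11, 12, 13, 14, 15, 16, 17, 18, 19, 20, 21, 22}
Set A = {2, 5, 10, 11}
A' = U \ A = elements in U but not in A
Checking each element of U:
1 (not in A, include), 2 (in A, exclude), 3 (not in A, include), 4 (not in A, include), 5 (in A, exclude), 6 (not in A, include), 7 (not in A, include), 8 (not in A, include), 9 (not in A, include), 10 (in A, exclude), 11 (in A, exclude), 12 (not in A, include), 13 (not in A, include), 14 (not in A, include), 15 (not in A, include), 16 (not in A, include), 17 (not in A, include), 18 (not in A, include), 19 (not in A, include), 20 (not in A, include), 21 (not in A, include), 22 (not in A, include)
A' = {1, 3, 4, 6, 7, 8, 9, 12, 13, 14, 15, 16, 17, 18, 19, 20, 21, 22}

{1, 3, 4, 6, 7, 8, 9, 12, 13, 14, 15, 16, 17, 18, 19, 20, 21, 22}


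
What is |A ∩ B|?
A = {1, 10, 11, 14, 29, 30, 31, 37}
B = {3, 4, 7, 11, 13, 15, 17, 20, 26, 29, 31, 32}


Set A = {1, 10, 11, 14, 29, 30, 31, 37}
Set B = {3, 4, 7, 11, 13, 15, 17, 20, 26, 29, 31, 32}
A ∩ B = {11, 29, 31}
|A ∩ B| = 3

3


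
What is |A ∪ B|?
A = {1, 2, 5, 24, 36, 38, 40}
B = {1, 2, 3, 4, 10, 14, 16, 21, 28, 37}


Set A = {1, 2, 5, 24, 36, 38, 40}, |A| = 7
Set B = {1, 2, 3, 4, 10, 14, 16, 21, 28, 37}, |B| = 10
A ∩ B = {1, 2}, |A ∩ B| = 2
|A ∪ B| = |A| + |B| - |A ∩ B| = 7 + 10 - 2 = 15

15


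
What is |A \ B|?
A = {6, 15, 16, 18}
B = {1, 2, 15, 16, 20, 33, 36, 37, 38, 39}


Set A = {6, 15, 16, 18}
Set B = {1, 2, 15, 16, 20, 33, 36, 37, 38, 39}
A \ B = {6, 18}
|A \ B| = 2

2


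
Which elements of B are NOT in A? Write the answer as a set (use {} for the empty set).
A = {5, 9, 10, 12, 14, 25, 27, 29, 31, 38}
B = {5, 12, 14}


Set A = {5, 9, 10, 12, 14, 25, 27, 29, 31, 38}
Set B = {5, 12, 14}
Check each element of B against A:
5 ∈ A, 12 ∈ A, 14 ∈ A
Elements of B not in A: {}

{}


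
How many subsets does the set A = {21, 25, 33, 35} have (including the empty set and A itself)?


Set A = {21, 25, 33, 35}
|A| = 4
The power set P(A) contains all subsets of A.
|P(A)| = 2^|A| = 2^4 = 16

16


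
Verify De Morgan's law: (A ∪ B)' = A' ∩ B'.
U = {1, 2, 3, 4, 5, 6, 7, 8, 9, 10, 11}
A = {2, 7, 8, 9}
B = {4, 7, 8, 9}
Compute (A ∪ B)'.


U = {1, 2, 3, 4, 5, 6, 7, 8, 9, 10, 11}
A = {2, 7, 8, 9}, B = {4, 7, 8, 9}
A ∪ B = {2, 4, 7, 8, 9}
(A ∪ B)' = U \ (A ∪ B) = {1, 3, 5, 6, 10, 11}
Verification via A' ∩ B': A' = {1, 3, 4, 5, 6, 10, 11}, B' = {1, 2, 3, 5, 6, 10, 11}
A' ∩ B' = {1, 3, 5, 6, 10, 11} ✓

{1, 3, 5, 6, 10, 11}


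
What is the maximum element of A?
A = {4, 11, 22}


Set A = {4, 11, 22}
Elements in ascending order: 4, 11, 22
The largest element is 22.

22


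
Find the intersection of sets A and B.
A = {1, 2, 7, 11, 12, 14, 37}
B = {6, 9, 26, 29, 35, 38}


Set A = {1, 2, 7, 11, 12, 14, 37}
Set B = {6, 9, 26, 29, 35, 38}
A ∩ B includes only elements in both sets.
Check each element of A against B:
1 ✗, 2 ✗, 7 ✗, 11 ✗, 12 ✗, 14 ✗, 37 ✗
A ∩ B = {}

{}


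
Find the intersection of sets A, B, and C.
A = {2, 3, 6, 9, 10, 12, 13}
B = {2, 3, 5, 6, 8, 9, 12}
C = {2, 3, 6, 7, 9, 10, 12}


Set A = {2, 3, 6, 9, 10, 12, 13}
Set B = {2, 3, 5, 6, 8, 9, 12}
Set C = {2, 3, 6, 7, 9, 10, 12}
First, A ∩ B = {2, 3, 6, 9, 12}
Then, (A ∩ B) ∩ C = {2, 3, 6, 9, 12}

{2, 3, 6, 9, 12}


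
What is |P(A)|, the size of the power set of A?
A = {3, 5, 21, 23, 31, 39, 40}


Set A = {3, 5, 21, 23, 31, 39, 40}
|A| = 7
The power set P(A) contains all subsets of A.
|P(A)| = 2^|A| = 2^7 = 128

128


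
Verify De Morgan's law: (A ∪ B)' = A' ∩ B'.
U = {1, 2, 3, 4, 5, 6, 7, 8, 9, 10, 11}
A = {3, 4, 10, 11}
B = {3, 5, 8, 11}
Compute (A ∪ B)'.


U = {1, 2, 3, 4, 5, 6, 7, 8, 9, 10, 11}
A = {3, 4, 10, 11}, B = {3, 5, 8, 11}
A ∪ B = {3, 4, 5, 8, 10, 11}
(A ∪ B)' = U \ (A ∪ B) = {1, 2, 6, 7, 9}
Verification via A' ∩ B': A' = {1, 2, 5, 6, 7, 8, 9}, B' = {1, 2, 4, 6, 7, 9, 10}
A' ∩ B' = {1, 2, 6, 7, 9} ✓

{1, 2, 6, 7, 9}


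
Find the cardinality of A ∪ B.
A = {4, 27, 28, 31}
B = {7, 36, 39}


Set A = {4, 27, 28, 31}, |A| = 4
Set B = {7, 36, 39}, |B| = 3
A ∩ B = {}, |A ∩ B| = 0
|A ∪ B| = |A| + |B| - |A ∩ B| = 4 + 3 - 0 = 7

7


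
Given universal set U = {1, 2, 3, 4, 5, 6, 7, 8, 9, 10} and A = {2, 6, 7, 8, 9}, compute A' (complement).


Universal set U = {1, 2, 3, 4, 5, 6, 7, 8, 9, 10}
Set A = {2, 6, 7, 8, 9}
A' = U \ A = elements in U but not in A
Checking each element of U:
1 (not in A, include), 2 (in A, exclude), 3 (not in A, include), 4 (not in A, include), 5 (not in A, include), 6 (in A, exclude), 7 (in A, exclude), 8 (in A, exclude), 9 (in A, exclude), 10 (not in A, include)
A' = {1, 3, 4, 5, 10}

{1, 3, 4, 5, 10}


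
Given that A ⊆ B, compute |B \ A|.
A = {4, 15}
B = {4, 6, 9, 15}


Set A = {4, 15}, |A| = 2
Set B = {4, 6, 9, 15}, |B| = 4
Since A ⊆ B: B \ A = {6, 9}
|B| - |A| = 4 - 2 = 2

2


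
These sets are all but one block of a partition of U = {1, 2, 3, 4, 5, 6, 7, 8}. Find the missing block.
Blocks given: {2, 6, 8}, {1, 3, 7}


U = {1, 2, 3, 4, 5, 6, 7, 8}
Shown blocks: {2, 6, 8}, {1, 3, 7}
A partition's blocks are pairwise disjoint and cover U, so the missing block = U \ (union of shown blocks).
Union of shown blocks: {1, 2, 3, 6, 7, 8}
Missing block = U \ (union) = {4, 5}

{4, 5}


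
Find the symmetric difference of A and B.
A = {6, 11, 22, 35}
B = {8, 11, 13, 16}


Set A = {6, 11, 22, 35}
Set B = {8, 11, 13, 16}
A △ B = (A \ B) ∪ (B \ A)
Elements in A but not B: {6, 22, 35}
Elements in B but not A: {8, 13, 16}
A △ B = {6, 8, 13, 16, 22, 35}

{6, 8, 13, 16, 22, 35}


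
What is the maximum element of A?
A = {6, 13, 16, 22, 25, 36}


Set A = {6, 13, 16, 22, 25, 36}
Elements in ascending order: 6, 13, 16, 22, 25, 36
The largest element is 36.

36


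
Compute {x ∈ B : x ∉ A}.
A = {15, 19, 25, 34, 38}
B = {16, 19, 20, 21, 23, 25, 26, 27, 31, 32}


Set A = {15, 19, 25, 34, 38}
Set B = {16, 19, 20, 21, 23, 25, 26, 27, 31, 32}
Check each element of B against A:
16 ∉ A (include), 19 ∈ A, 20 ∉ A (include), 21 ∉ A (include), 23 ∉ A (include), 25 ∈ A, 26 ∉ A (include), 27 ∉ A (include), 31 ∉ A (include), 32 ∉ A (include)
Elements of B not in A: {16, 20, 21, 23, 26, 27, 31, 32}

{16, 20, 21, 23, 26, 27, 31, 32}


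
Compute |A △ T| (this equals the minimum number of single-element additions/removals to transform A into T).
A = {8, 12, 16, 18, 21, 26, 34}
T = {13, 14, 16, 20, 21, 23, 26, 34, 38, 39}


Set A = {8, 12, 16, 18, 21, 26, 34}
Set T = {13, 14, 16, 20, 21, 23, 26, 34, 38, 39}
Elements to remove from A (in A, not in T): {8, 12, 18} → 3 removals
Elements to add to A (in T, not in A): {13, 14, 20, 23, 38, 39} → 6 additions
Total edits = 3 + 6 = 9

9


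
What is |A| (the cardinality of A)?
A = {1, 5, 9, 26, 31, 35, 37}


Set A = {1, 5, 9, 26, 31, 35, 37}
Listing elements: 1, 5, 9, 26, 31, 35, 37
Counting: 7 elements
|A| = 7

7


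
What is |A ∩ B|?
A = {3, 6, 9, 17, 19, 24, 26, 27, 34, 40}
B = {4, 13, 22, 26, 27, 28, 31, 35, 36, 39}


Set A = {3, 6, 9, 17, 19, 24, 26, 27, 34, 40}
Set B = {4, 13, 22, 26, 27, 28, 31, 35, 36, 39}
A ∩ B = {26, 27}
|A ∩ B| = 2

2


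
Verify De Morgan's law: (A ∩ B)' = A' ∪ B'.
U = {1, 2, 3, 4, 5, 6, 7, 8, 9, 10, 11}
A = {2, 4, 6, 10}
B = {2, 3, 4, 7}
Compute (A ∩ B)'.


U = {1, 2, 3, 4, 5, 6, 7, 8, 9, 10, 11}
A = {2, 4, 6, 10}, B = {2, 3, 4, 7}
A ∩ B = {2, 4}
(A ∩ B)' = U \ (A ∩ B) = {1, 3, 5, 6, 7, 8, 9, 10, 11}
Verification via A' ∪ B': A' = {1, 3, 5, 7, 8, 9, 11}, B' = {1, 5, 6, 8, 9, 10, 11}
A' ∪ B' = {1, 3, 5, 6, 7, 8, 9, 10, 11} ✓

{1, 3, 5, 6, 7, 8, 9, 10, 11}


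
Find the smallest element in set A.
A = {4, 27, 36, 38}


Set A = {4, 27, 36, 38}
Elements in ascending order: 4, 27, 36, 38
The smallest element is 4.

4


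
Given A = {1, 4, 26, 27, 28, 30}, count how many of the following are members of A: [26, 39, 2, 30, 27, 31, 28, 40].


Set A = {1, 4, 26, 27, 28, 30}
Candidates: [26, 39, 2, 30, 27, 31, 28, 40]
Check each candidate:
26 ∈ A, 39 ∉ A, 2 ∉ A, 30 ∈ A, 27 ∈ A, 31 ∉ A, 28 ∈ A, 40 ∉ A
Count of candidates in A: 4

4


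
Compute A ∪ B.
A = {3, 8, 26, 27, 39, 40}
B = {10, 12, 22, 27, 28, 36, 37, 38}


Set A = {3, 8, 26, 27, 39, 40}
Set B = {10, 12, 22, 27, 28, 36, 37, 38}
A ∪ B includes all elements in either set.
Elements from A: {3, 8, 26, 27, 39, 40}
Elements from B not already included: {10, 12, 22, 28, 36, 37, 38}
A ∪ B = {3, 8, 10, 12, 22, 26, 27, 28, 36, 37, 38, 39, 40}

{3, 8, 10, 12, 22, 26, 27, 28, 36, 37, 38, 39, 40}


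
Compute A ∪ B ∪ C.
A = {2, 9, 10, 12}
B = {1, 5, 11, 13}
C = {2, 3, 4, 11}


Set A = {2, 9, 10, 12}
Set B = {1, 5, 11, 13}
Set C = {2, 3, 4, 11}
First, A ∪ B = {1, 2, 5, 9, 10, 11, 12, 13}
Then, (A ∪ B) ∪ C = {1, 2, 3, 4, 5, 9, 10, 11, 12, 13}

{1, 2, 3, 4, 5, 9, 10, 11, 12, 13}


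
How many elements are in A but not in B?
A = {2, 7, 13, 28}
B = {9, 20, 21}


Set A = {2, 7, 13, 28}
Set B = {9, 20, 21}
A \ B = {2, 7, 13, 28}
|A \ B| = 4

4


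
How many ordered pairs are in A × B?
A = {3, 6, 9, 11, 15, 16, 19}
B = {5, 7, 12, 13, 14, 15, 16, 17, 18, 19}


Set A = {3, 6, 9, 11, 15, 16, 19} has 7 elements.
Set B = {5, 7, 12, 13, 14, 15, 16, 17, 18, 19} has 10 elements.
|A × B| = |A| × |B| = 7 × 10 = 70

70


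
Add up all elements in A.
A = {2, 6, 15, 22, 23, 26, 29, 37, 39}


Set A = {2, 6, 15, 22, 23, 26, 29, 37, 39}
Sum = 2 + 6 + 15 + 22 + 23 + 26 + 29 + 37 + 39 = 199

199


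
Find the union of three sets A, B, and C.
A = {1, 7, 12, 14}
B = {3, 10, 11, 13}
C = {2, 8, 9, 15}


Set A = {1, 7, 12, 14}
Set B = {3, 10, 11, 13}
Set C = {2, 8, 9, 15}
First, A ∪ B = {1, 3, 7, 10, 11, 12, 13, 14}
Then, (A ∪ B) ∪ C = {1, 2, 3, 7, 8, 9, 10, 11, 12, 13, 14, 15}

{1, 2, 3, 7, 8, 9, 10, 11, 12, 13, 14, 15}


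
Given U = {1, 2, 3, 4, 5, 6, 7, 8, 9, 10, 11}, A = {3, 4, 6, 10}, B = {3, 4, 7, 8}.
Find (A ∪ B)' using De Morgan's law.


U = {1, 2, 3, 4, 5, 6, 7, 8, 9, 10, 11}
A = {3, 4, 6, 10}, B = {3, 4, 7, 8}
A ∪ B = {3, 4, 6, 7, 8, 10}
(A ∪ B)' = U \ (A ∪ B) = {1, 2, 5, 9, 11}
Verification via A' ∩ B': A' = {1, 2, 5, 7, 8, 9, 11}, B' = {1, 2, 5, 6, 9, 10, 11}
A' ∩ B' = {1, 2, 5, 9, 11} ✓

{1, 2, 5, 9, 11}


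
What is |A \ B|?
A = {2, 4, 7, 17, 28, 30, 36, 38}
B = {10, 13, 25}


Set A = {2, 4, 7, 17, 28, 30, 36, 38}
Set B = {10, 13, 25}
A \ B = {2, 4, 7, 17, 28, 30, 36, 38}
|A \ B| = 8

8


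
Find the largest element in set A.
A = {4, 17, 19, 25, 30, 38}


Set A = {4, 17, 19, 25, 30, 38}
Elements in ascending order: 4, 17, 19, 25, 30, 38
The largest element is 38.

38


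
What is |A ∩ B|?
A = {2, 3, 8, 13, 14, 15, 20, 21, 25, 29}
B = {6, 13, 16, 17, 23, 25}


Set A = {2, 3, 8, 13, 14, 15, 20, 21, 25, 29}
Set B = {6, 13, 16, 17, 23, 25}
A ∩ B = {13, 25}
|A ∩ B| = 2

2


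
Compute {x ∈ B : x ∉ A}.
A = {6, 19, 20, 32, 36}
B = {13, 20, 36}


Set A = {6, 19, 20, 32, 36}
Set B = {13, 20, 36}
Check each element of B against A:
13 ∉ A (include), 20 ∈ A, 36 ∈ A
Elements of B not in A: {13}

{13}


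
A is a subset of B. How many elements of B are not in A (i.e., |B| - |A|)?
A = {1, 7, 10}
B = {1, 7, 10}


Set A = {1, 7, 10}, |A| = 3
Set B = {1, 7, 10}, |B| = 3
Since A ⊆ B: B \ A = {}
|B| - |A| = 3 - 3 = 0

0


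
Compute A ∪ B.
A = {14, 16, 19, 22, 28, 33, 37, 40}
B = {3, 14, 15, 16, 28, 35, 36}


Set A = {14, 16, 19, 22, 28, 33, 37, 40}
Set B = {3, 14, 15, 16, 28, 35, 36}
A ∪ B includes all elements in either set.
Elements from A: {14, 16, 19, 22, 28, 33, 37, 40}
Elements from B not already included: {3, 15, 35, 36}
A ∪ B = {3, 14, 15, 16, 19, 22, 28, 33, 35, 36, 37, 40}

{3, 14, 15, 16, 19, 22, 28, 33, 35, 36, 37, 40}


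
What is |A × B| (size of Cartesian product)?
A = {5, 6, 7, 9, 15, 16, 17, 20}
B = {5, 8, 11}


Set A = {5, 6, 7, 9, 15, 16, 17, 20} has 8 elements.
Set B = {5, 8, 11} has 3 elements.
|A × B| = |A| × |B| = 8 × 3 = 24

24


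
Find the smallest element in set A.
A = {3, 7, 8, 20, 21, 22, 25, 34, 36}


Set A = {3, 7, 8, 20, 21, 22, 25, 34, 36}
Elements in ascending order: 3, 7, 8, 20, 21, 22, 25, 34, 36
The smallest element is 3.

3
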